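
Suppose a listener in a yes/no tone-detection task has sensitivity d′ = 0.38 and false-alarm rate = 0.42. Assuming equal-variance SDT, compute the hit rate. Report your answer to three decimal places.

z(false-alarm rate) = z(0.42) = -0.2019
z(H) = z(FA) + d' = -0.2019 + 0.38 = 0.1781
hit rate = Φ(0.1781) = 0.5707

hit rate = 0.571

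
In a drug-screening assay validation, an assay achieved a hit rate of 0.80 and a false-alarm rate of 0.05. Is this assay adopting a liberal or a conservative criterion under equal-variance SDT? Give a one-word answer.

z(H) = 0.842, z(FA) = -1.645
c = −½·(z(H) + z(FA)) = 0.4015
c > 0 → conservative criterion (biased toward responding “no”).

conservative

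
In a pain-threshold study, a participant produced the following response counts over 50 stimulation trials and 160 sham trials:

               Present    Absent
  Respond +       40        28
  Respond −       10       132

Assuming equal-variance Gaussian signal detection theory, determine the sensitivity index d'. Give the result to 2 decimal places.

d' = 1.78

H = 40/50 = 0.8000
FA = 28/160 = 0.1750
Φ⁻¹(H) = 0.8416
Φ⁻¹(FA) = -0.9346
d' = z(H) − z(FA) = 0.8416 − (-0.9346) = 1.7762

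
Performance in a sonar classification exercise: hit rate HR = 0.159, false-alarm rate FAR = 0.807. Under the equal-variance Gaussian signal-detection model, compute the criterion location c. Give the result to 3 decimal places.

Φ⁻¹(H) = Φ⁻¹(0.159) = -0.9986
Φ⁻¹(FA) = Φ⁻¹(0.807) = 0.8669
c = −½·[z(H) + z(FA)] = −0.5 × (-0.9986 + 0.8669) = 0.06585

c = 0.066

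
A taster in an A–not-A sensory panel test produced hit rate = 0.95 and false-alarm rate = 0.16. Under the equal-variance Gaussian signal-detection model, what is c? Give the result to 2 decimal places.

z(H) = z(0.95) = 1.645
z(FA) = z(0.16) = -0.994
c = −½·[z(H) + z(FA)] = −0.5 × (1.645 + (-0.994)) = -0.3255
c < 0: the taster has a liberal response bias.

c = -0.33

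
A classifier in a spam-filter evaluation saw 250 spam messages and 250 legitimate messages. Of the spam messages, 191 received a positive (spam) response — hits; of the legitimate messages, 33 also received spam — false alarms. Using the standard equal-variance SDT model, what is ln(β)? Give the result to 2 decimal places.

H = 191/250 = 0.7640
FA = 33/250 = 0.1320
z(0.7640) = 0.719, z(0.1320) = -1.117
ln β = −½·[z(H)² − z(FA)²] = −0.5 × (0.517 − 1.248) = 0.3655

ln β = 0.37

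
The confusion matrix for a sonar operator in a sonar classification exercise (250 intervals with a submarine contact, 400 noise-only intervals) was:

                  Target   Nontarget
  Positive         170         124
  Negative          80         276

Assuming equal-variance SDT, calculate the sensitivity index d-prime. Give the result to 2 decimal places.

d-prime = 0.96

H = 170/250 = 0.6800
FA = 124/400 = 0.3100
Φ⁻¹(H) = Φ⁻¹(0.6800) = 0.4677
Φ⁻¹(FA) = Φ⁻¹(0.3100) = -0.4959
d' = z(H) − z(FA) = 0.4677 − (-0.4959) = 0.9636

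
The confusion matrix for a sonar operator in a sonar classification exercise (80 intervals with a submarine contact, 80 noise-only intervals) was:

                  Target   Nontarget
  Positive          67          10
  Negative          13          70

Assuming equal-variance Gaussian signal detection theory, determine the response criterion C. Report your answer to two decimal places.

C = 0.08

H = 67/80 = 0.8375
FA = 10/80 = 0.1250
z(H) = z(0.8375) = 0.984
z(FA) = z(0.1250) = -1.150
c = −½·[z(H) + z(FA)] = −0.5 × (0.984 + (-1.150)) = 0.083
c > 0: the sonar operator has a conservative response bias.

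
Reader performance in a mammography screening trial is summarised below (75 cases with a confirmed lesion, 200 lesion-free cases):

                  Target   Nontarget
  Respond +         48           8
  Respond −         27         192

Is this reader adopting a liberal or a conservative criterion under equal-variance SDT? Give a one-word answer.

conservative

z(H) = 0.358, z(FA) = -1.751
c = −½·(z(H) + z(FA)) = 0.6965
c > 0 → conservative criterion (biased toward responding “no”).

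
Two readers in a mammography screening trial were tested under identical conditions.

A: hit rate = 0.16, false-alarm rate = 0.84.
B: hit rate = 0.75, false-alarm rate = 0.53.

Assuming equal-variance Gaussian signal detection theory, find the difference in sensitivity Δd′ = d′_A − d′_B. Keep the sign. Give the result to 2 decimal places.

A: z(0.16) = -0.994, z(0.84) = 0.994, d' = -1.988
B: z(0.75) = 0.674, z(0.53) = 0.075, d' = 0.599
Δd' = d'_A − d'_B = -1.988 − 0.599 = -2.587
B has the higher sensitivity.

Δd′ = -2.59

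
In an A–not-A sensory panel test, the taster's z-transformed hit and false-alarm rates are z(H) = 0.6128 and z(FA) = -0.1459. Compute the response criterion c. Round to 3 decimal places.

c = -0.233

c = −½·[z(H) + z(FA)] = −½·(0.6128 + (-0.1459)) = -0.23345
c < 0: the taster has a liberal response bias.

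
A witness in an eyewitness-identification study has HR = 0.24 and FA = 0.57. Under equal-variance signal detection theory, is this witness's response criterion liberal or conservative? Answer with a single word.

conservative

z(H) = -0.706, z(FA) = 0.176
c = −½·(z(H) + z(FA)) = 0.265
c > 0 → conservative criterion (biased toward responding “no”).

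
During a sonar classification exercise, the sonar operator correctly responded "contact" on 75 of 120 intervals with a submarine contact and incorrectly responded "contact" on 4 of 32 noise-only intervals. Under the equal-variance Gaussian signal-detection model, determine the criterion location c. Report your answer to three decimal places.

H = 75/120 = 0.6250
FA = 4/32 = 0.1250
Φ⁻¹(0.6250) = 0.3186, Φ⁻¹(0.1250) = -1.1503
c = −½·[z(H) + z(FA)] = −0.5 × (0.3186 + (-1.1503)) = 0.41585
c > 0: the sonar operator has a conservative response bias.

c = 0.416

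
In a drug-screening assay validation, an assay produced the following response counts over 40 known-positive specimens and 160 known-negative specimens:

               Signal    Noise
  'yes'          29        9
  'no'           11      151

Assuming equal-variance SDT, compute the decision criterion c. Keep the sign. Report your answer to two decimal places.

c = 0.49

H = 29/40 = 0.7250
FA = 9/160 = 0.0563
z(H) = z(0.7250) = 0.5978
z(FA) = z(0.0563) = -1.5866
c = −½·[z(H) + z(FA)] = −0.5 × (0.5978 + (-1.5866)) = 0.4944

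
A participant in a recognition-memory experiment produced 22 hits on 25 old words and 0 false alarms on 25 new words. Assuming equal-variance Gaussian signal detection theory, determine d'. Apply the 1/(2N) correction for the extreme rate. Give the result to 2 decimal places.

d' = 3.23

The false-alarm rate is 0/25 = 0, so apply the 1/(2N) correction: FA → 1/(2·25) = 0.02000.
z(H) = z(0.88000) = 1.175
z(FA) = z(0.02000) = -2.054
d' = 1.175 − (-2.054) = 3.229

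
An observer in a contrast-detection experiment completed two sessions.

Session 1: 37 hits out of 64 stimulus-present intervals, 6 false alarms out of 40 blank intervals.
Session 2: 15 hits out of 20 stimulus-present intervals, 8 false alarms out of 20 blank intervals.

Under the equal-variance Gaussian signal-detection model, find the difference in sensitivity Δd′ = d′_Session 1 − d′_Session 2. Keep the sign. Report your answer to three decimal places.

Δd′ = 0.306

Session 1: z(0.5781) = 0.1970, z(0.1500) = -1.0364, d' = 1.2334
Session 2: z(0.7500) = 0.6745, z(0.4000) = -0.2533, d' = 0.9278
Δd' = d'_Session 1 − d'_Session 2 = 1.2334 − 0.9278 = 0.3056
Session 1 has the higher sensitivity.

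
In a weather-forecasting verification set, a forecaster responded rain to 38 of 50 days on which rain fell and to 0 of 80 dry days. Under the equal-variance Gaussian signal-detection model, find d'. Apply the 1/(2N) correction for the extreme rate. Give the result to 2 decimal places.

The false-alarm rate is 0/80 = 0, so apply the 1/(2N) correction: FA → 1/(2·80) = 0.00625.
z(H) = z(0.76000) = 0.706
z(FA) = z(0.00625) = -2.498
d' = 0.706 − (-2.498) = 3.204

d' = 3.20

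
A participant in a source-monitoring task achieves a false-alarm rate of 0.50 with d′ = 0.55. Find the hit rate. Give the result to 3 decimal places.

z(false-alarm rate) = z(0.50) = 0.0000
z(H) = z(FA) + d' = 0.0000 + 0.55 = 0.5500
hit rate = Φ(0.5500) = 0.7088

hit rate = 0.709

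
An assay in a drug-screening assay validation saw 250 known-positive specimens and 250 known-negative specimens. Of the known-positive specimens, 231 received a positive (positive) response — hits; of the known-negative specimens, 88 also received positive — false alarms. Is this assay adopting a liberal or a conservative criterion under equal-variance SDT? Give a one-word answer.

z(H) = 1.433, z(FA) = -0.380
c = −½·(z(H) + z(FA)) = -0.5265
c < 0 → liberal criterion (biased toward responding “yes”).

liberal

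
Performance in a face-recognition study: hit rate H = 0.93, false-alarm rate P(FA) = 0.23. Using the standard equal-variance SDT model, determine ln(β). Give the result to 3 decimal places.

ln β = -0.816

z(0.93) = 1.4758, z(0.23) = -0.7388
ln β = −½·[z(H)² − z(FA)²] = −0.5 × (2.1780 − 0.5458) = -0.8161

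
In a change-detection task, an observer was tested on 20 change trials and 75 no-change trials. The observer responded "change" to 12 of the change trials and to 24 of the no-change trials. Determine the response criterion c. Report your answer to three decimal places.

H = 12/20 = 0.6000
FA = 24/75 = 0.3200
z(H) = 0.2533
z(FA) = -0.4677
c = −½·[z(H) + z(FA)] = −0.5 × (0.2533 + (-0.4677)) = 0.1072

c = 0.107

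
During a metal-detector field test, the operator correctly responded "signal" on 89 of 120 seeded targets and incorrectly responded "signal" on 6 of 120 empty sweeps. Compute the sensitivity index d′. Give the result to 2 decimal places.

H = 89/120 = 0.7417
FA = 6/120 = 0.0500
z(H) = z(0.7417) = 0.649
z(FA) = z(0.0500) = -1.645
d' = z(H) − z(FA) = 0.649 − (-1.645) = 2.294

d′ = 2.29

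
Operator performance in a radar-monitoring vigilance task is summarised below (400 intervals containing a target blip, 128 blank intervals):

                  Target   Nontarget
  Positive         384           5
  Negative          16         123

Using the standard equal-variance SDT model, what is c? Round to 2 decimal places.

c = 0.01

H = 384/400 = 0.9600
FA = 5/128 = 0.0391
z(0.9600) = 1.7507, z(0.0391) = -1.7612
c = −½·[z(H) + z(FA)] = −0.5 × (1.7507 + (-1.7612)) = 0.00525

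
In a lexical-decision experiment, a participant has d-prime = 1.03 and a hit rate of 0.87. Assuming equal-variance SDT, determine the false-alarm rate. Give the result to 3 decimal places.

false-alarm rate = 0.538

z(hit rate) = z(0.87) = 1.1264
z(FA) = z(H) − d' = 1.1264 − 1.03 = 0.0964
false-alarm rate = Φ(0.0964) = 0.5384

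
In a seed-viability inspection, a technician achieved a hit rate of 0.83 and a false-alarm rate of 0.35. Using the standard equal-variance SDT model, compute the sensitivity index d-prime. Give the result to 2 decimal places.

d-prime = 1.34

z(H) = 0.954
z(FA) = -0.385
d' = z(H) − z(FA) = 0.954 − (-0.385) = 1.339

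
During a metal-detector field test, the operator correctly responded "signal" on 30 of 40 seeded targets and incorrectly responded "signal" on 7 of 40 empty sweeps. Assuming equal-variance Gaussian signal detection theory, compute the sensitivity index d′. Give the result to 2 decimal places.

d′ = 1.61

H = 30/40 = 0.7500
FA = 7/40 = 0.1750
z(H) = 0.674
z(FA) = -0.935
d' = z(H) − z(FA) = 0.674 − (-0.935) = 1.609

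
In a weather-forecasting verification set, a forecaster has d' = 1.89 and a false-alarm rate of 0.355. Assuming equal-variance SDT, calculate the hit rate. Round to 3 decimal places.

z(false-alarm rate) = z(0.355) = -0.3719
z(H) = z(FA) + d' = -0.3719 + 1.89 = 1.5181
hit rate = Φ(1.5181) = 0.9355

hit rate = 0.936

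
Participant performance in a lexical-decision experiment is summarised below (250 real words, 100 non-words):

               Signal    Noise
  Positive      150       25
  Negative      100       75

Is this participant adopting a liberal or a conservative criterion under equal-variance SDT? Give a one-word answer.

conservative

z(H) = 0.253, z(FA) = -0.674
c = −½·(z(H) + z(FA)) = 0.2105
c > 0 → conservative criterion (biased toward responding “no”).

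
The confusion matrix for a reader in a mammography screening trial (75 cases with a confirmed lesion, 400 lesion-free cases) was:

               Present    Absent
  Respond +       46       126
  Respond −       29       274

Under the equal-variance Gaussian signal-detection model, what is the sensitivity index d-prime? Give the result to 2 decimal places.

d-prime = 0.77

H = 46/75 = 0.6133
FA = 126/400 = 0.3150
Φ⁻¹(H) = Φ⁻¹(0.6133) = 0.288
Φ⁻¹(FA) = Φ⁻¹(0.3150) = -0.482
d' = z(H) − z(FA) = 0.288 − (-0.482) = 0.770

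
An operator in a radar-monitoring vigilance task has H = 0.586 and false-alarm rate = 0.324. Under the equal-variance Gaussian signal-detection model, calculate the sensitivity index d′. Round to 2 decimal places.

d′ = 0.67

z(H) = z(0.586) = 0.2173
z(FA) = z(0.324) = -0.4565
d' = z(H) − z(FA) = 0.2173 − (-0.4565) = 0.6738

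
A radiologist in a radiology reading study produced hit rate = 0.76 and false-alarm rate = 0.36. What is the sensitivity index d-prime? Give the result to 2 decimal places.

d-prime = 1.06

z(H) = z(0.76) = 0.7063
z(FA) = z(0.36) = -0.3585
d' = z(H) − z(FA) = 0.7063 − (-0.3585) = 1.0648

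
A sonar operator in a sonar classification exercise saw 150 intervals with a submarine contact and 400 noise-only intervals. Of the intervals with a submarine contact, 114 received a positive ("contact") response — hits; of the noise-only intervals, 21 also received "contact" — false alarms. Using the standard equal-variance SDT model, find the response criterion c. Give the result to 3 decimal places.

c = 0.457

H = 114/150 = 0.7600
FA = 21/400 = 0.0525
z(H) = 0.7063
z(FA) = -1.6211
c = −½·[z(H) + z(FA)] = −0.5 × (0.7063 + (-1.6211)) = 0.4574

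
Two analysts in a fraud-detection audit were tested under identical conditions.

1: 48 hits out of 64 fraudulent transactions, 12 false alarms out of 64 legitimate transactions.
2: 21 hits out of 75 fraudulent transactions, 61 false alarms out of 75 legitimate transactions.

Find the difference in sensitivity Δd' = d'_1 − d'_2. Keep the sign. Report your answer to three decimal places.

Δd' = 3.035

1: z(0.7500) = 0.6745, z(0.1875) = -0.8871, d' = 1.5616
2: z(0.2800) = -0.5828, z(0.8133) = 0.8901, d' = -1.4729
Δd' = d'_1 − d'_2 = 1.5616 − (-1.4729) = 3.0345
1 has the higher sensitivity.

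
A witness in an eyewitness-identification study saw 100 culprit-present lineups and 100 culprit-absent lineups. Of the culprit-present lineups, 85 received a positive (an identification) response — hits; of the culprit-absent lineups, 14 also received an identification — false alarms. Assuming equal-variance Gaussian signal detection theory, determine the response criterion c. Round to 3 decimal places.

H = 85/100 = 0.8500
FA = 14/100 = 0.1400
z(H) = z(0.8500) = 1.0364
z(FA) = z(0.1400) = -1.0803
c = −½·[z(H) + z(FA)] = −0.5 × (1.0364 + (-1.0803)) = 0.02195
c > 0: the witness has a conservative response bias.

c = 0.022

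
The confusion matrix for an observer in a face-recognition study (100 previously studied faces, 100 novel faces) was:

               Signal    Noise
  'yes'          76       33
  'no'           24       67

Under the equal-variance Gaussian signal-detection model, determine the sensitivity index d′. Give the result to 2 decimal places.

H = 76/100 = 0.7600
FA = 33/100 = 0.3300
z(H) = z(0.7600) = 0.7063
z(FA) = z(0.3300) = -0.4399
d' = z(H) − z(FA) = 0.7063 − (-0.4399) = 1.1462

d′ = 1.15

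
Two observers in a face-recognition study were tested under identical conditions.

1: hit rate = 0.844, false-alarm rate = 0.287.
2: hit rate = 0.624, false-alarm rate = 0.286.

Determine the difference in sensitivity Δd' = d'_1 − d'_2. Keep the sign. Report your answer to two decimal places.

Δd' = 0.69

1: z(0.844) = 1.011, z(0.287) = -0.562, d' = 1.573
2: z(0.624) = 0.316, z(0.286) = -0.565, d' = 0.881
Δd' = d'_1 − d'_2 = 1.573 − 0.881 = 0.692
1 has the higher sensitivity.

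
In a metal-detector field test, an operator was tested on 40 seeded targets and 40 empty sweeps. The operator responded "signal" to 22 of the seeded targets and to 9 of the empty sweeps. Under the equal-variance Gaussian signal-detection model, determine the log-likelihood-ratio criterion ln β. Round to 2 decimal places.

H = 22/40 = 0.5500
FA = 9/40 = 0.2250
z(H) = z(0.5500) = 0.126
z(FA) = z(0.2250) = -0.755
ln β = −½·[z(H)² − z(FA)²] = −0.5 × (0.016 − 0.570) = 0.277

ln β = 0.28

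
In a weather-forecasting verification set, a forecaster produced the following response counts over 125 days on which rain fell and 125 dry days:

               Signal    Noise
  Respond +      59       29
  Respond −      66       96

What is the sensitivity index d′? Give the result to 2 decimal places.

H = 59/125 = 0.4720
FA = 29/125 = 0.2320
z(0.4720) = -0.0702, z(0.2320) = -0.7323
d' = z(H) − z(FA) = -0.0702 − (-0.7323) = 0.6621

d′ = 0.66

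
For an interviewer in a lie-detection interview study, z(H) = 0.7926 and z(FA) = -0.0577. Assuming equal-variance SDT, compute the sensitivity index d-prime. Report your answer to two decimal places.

d-prime = 0.85

d' = z(H) − z(FA) = 0.7926 − (-0.0577) = 0.8503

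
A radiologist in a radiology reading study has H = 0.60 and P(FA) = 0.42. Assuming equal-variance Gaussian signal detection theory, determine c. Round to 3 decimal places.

z(H) = z(0.60) = 0.2533
z(FA) = z(0.42) = -0.2019
c = −½·[z(H) + z(FA)] = −0.5 × (0.2533 + (-0.2019)) = -0.0257
c < 0: the radiologist has a liberal response bias.

c = -0.026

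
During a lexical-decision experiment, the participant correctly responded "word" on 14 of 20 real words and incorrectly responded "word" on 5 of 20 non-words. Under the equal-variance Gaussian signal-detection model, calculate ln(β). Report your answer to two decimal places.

ln β = 0.09

H = 14/20 = 0.7000
FA = 5/20 = 0.2500
Φ⁻¹(H) = 0.524
Φ⁻¹(FA) = -0.674
ln β = −½·[z(H)² − z(FA)²] = −0.5 × (0.275 − 0.454) = 0.0895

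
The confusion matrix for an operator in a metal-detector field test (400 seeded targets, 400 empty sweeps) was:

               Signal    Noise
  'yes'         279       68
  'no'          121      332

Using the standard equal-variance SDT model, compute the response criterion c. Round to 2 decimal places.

c = 0.22

H = 279/400 = 0.6975
FA = 68/400 = 0.1700
Φ⁻¹(0.6975) = 0.5172, Φ⁻¹(0.1700) = -0.9542
c = −½·[z(H) + z(FA)] = −0.5 × (0.5172 + (-0.9542)) = 0.2185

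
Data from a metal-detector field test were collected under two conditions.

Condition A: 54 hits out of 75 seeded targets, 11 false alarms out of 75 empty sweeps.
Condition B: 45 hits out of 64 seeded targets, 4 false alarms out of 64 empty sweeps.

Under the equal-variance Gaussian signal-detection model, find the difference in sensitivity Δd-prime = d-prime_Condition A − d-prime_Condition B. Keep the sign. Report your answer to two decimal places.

Condition A: z(0.7200) = 0.583, z(0.1467) = -1.051, d' = 1.634
Condition B: z(0.7031) = 0.533, z(0.0625) = -1.534, d' = 2.067
Δd' = d'_Condition A − d'_Condition B = 1.634 − 2.067 = -0.433
Condition B has the higher sensitivity.

Δd-prime = -0.43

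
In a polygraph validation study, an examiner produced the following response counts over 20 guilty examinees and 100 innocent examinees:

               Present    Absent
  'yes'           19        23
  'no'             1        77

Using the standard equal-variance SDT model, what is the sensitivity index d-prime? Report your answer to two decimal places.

d-prime = 2.38

H = 19/20 = 0.9500
FA = 23/100 = 0.2300
z(H) = z(0.9500) = 1.6449
z(FA) = z(0.2300) = -0.7388
d' = z(H) − z(FA) = 1.6449 − (-0.7388) = 2.3837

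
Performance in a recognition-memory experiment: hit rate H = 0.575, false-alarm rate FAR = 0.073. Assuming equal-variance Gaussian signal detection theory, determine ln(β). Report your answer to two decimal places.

ln β = 1.04

z(0.575) = 0.189, z(0.073) = -1.454
ln β = −½·[z(H)² − z(FA)²] = −0.5 × (0.036 − 2.114) = 1.039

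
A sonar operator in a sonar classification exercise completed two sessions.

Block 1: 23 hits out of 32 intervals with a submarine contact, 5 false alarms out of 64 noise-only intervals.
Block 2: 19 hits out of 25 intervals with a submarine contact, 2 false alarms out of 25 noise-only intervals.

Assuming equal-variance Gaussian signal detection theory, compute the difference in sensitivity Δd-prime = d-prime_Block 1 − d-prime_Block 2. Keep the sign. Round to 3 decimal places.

Δd-prime = -0.114

Block 1: z(0.7188) = 0.5793, z(0.0781) = -1.4180, d' = 1.9973
Block 2: z(0.7600) = 0.7063, z(0.0800) = -1.4051, d' = 2.1114
Δd' = d'_Block 1 − d'_Block 2 = 1.9973 − 2.1114 = -0.1141
Block 2 has the higher sensitivity.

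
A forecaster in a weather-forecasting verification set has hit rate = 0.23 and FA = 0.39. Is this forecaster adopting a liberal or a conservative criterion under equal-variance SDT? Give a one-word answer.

z(H) = -0.739, z(FA) = -0.279
c = −½·(z(H) + z(FA)) = 0.509
c > 0 → conservative criterion (biased toward responding “no”).

conservative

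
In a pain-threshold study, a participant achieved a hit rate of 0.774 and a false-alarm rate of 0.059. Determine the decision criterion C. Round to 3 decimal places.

z(H) = z(0.774) = 0.7521
z(FA) = z(0.059) = -1.5632
c = −½·[z(H) + z(FA)] = −0.5 × (0.7521 + (-1.5632)) = 0.40555
c > 0: the participant has a conservative response bias.

C = 0.406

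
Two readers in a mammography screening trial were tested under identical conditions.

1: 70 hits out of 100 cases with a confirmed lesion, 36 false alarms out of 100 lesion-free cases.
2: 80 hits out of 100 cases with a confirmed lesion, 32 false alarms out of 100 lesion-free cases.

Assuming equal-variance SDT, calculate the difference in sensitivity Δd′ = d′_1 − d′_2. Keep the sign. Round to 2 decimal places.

Δd′ = -0.43

1: z(0.7000) = 0.524, z(0.3600) = -0.358, d' = 0.882
2: z(0.8000) = 0.842, z(0.3200) = -0.468, d' = 1.310
Δd' = d'_1 − d'_2 = 0.882 − 1.310 = -0.428
2 has the higher sensitivity.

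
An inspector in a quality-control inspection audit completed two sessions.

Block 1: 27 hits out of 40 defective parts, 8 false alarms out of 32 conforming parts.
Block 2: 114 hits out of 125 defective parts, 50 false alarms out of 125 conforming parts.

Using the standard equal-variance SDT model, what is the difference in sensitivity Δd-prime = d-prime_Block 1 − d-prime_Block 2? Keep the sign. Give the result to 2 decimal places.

Block 1: z(0.6750) = 0.454, z(0.2500) = -0.674, d' = 1.128
Block 2: z(0.9120) = 1.353, z(0.4000) = -0.253, d' = 1.606
Δd' = d'_Block 1 − d'_Block 2 = 1.128 − 1.606 = -0.478
Block 2 has the higher sensitivity.

Δd-prime = -0.48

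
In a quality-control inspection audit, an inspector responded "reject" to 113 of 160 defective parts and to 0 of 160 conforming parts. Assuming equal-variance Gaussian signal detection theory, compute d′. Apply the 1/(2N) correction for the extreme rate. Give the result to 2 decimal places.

d′ = 3.28

The false-alarm rate is 0/160 = 0, so apply the 1/(2N) correction: FA → 1/(2·160) = 0.00313.
z(H) = z(0.70625) = 0.542
z(FA) = z(0.00313) = -2.734
d' = 0.542 − (-2.734) = 3.276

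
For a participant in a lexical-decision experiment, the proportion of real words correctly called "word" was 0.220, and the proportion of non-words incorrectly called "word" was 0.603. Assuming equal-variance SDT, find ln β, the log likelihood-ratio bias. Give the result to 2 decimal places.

ln β = -0.26

Φ⁻¹(H) = Φ⁻¹(0.220) = -0.772
Φ⁻¹(FA) = Φ⁻¹(0.603) = 0.261
ln β = −½·[z(H)² − z(FA)²] = −0.5 × (0.596 − 0.068) = -0.264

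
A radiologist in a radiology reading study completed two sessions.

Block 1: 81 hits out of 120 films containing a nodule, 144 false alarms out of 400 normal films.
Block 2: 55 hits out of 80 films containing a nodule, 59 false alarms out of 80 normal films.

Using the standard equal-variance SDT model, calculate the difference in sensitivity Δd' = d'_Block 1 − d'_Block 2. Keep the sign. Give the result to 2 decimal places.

Δd' = 0.96

Block 1: z(0.6750) = 0.454, z(0.3600) = -0.358, d' = 0.812
Block 2: z(0.6875) = 0.489, z(0.7375) = 0.636, d' = -0.147
Δd' = d'_Block 1 − d'_Block 2 = 0.812 − (-0.147) = 0.959
Block 1 has the higher sensitivity.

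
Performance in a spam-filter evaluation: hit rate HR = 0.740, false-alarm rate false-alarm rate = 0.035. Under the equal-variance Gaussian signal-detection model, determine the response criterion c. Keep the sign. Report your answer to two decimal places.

z(H) = z(0.740) = 0.643
z(FA) = z(0.035) = -1.812
c = −½·[z(H) + z(FA)] = −0.5 × (0.643 + (-1.812)) = 0.5845

c = 0.58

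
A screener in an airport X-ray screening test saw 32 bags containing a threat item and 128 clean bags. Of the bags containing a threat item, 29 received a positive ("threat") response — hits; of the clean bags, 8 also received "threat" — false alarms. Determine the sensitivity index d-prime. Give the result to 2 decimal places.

H = 29/32 = 0.9062
FA = 8/128 = 0.0625
Φ⁻¹(H) = 1.318
Φ⁻¹(FA) = -1.534
d' = z(H) − z(FA) = 1.318 − (-1.534) = 2.852

d-prime = 2.85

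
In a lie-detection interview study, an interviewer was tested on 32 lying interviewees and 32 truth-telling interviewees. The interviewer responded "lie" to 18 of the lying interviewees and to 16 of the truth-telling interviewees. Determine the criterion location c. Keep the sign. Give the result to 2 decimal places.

H = 18/32 = 0.5625
FA = 16/32 = 0.5000
z(0.5625) = 0.157, z(0.5000) = 0.000
c = −½·[z(H) + z(FA)] = −0.5 × (0.157 + 0.000) = -0.0785
c < 0: the interviewer has a liberal response bias.

c = -0.08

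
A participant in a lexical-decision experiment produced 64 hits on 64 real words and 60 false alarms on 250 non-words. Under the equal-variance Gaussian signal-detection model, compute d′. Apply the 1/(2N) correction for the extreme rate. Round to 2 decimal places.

d′ = 3.12

The hit rate is 64/64 = 1, so apply the 1/(2N) correction: H → 1 − 1/(2·64) = 0.99219.
z(H) = z(0.99219) = 2.418
z(FA) = z(0.24000) = -0.706
d' = 2.418 − (-0.706) = 3.124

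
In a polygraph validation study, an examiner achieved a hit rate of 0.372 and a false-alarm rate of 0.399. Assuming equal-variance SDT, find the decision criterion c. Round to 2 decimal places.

c = 0.29

z(H) = -0.327
z(FA) = -0.256
c = −½·[z(H) + z(FA)] = −0.5 × (-0.327 + (-0.256)) = 0.2915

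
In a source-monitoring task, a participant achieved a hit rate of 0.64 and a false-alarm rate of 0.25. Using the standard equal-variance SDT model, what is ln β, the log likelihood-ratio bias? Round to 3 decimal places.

ln β = 0.163

z(H) = 0.3585
z(FA) = -0.6745
ln β = −½·[z(H)² − z(FA)²] = −0.5 × (0.1285 − 0.4550) = 0.16325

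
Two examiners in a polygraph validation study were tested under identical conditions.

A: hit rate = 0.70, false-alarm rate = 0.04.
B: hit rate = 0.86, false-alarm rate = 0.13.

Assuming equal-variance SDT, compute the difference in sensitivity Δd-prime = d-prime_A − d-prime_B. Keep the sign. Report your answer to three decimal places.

Δd-prime = 0.068

A: z(0.70) = 0.5244, z(0.04) = -1.7507, d' = 2.2751
B: z(0.86) = 1.0803, z(0.13) = -1.1264, d' = 2.2067
Δd' = d'_A − d'_B = 2.2751 − 2.2067 = 0.0684
A has the higher sensitivity.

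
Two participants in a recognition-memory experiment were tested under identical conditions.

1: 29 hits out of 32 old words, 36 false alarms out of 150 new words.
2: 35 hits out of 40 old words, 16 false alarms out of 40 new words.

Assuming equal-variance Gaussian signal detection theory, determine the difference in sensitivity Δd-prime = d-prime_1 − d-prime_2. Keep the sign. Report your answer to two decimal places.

Δd-prime = 0.62

1: z(0.9062) = 1.318, z(0.2400) = -0.706, d' = 2.024
2: z(0.8750) = 1.150, z(0.4000) = -0.253, d' = 1.403
Δd' = d'_1 − d'_2 = 2.024 − 1.403 = 0.621
1 has the higher sensitivity.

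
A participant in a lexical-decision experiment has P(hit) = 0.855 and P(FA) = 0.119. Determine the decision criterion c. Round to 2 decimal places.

Φ⁻¹(H) = Φ⁻¹(0.855) = 1.0581
Φ⁻¹(FA) = Φ⁻¹(0.119) = -1.1800
c = −½·[z(H) + z(FA)] = −0.5 × (1.0581 + (-1.1800)) = 0.06095
c > 0: the participant has a conservative response bias.

c = 0.06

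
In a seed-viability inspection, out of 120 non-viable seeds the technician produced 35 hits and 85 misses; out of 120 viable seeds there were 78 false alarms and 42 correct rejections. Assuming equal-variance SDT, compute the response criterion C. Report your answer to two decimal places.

C = 0.08

H = 35/120 = 0.2917
FA = 78/120 = 0.6500
z(H) = z(0.2917) = -0.548
z(FA) = z(0.6500) = 0.385
c = −½·[z(H) + z(FA)] = −0.5 × (-0.548 + 0.385) = 0.0815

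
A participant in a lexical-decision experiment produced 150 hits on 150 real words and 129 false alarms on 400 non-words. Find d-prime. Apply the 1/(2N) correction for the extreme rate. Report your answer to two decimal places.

The hit rate is 150/150 = 1, so apply the 1/(2N) correction: H → 1 − 1/(2·150) = 0.99667.
z(H) = z(0.99667) = 2.713
z(FA) = z(0.32250) = -0.461
d' = 2.713 − (-0.461) = 3.174

d-prime = 3.17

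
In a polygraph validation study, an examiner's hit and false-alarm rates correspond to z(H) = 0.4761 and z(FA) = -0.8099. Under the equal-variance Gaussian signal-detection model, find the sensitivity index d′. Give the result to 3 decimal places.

d′ = 1.286

d' = z(H) − z(FA) = 0.4761 − (-0.8099) = 1.2860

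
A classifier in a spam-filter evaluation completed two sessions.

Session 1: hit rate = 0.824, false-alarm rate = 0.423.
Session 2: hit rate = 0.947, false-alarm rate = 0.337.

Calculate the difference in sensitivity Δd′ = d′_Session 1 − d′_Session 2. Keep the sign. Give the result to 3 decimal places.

Session 1: z(0.824) = 0.9307, z(0.423) = -0.1942, d' = 1.1249
Session 2: z(0.947) = 1.6164, z(0.337) = -0.4207, d' = 2.0371
Δd' = d'_Session 1 − d'_Session 2 = 1.1249 − 2.0371 = -0.9122
Session 2 has the higher sensitivity.

Δd′ = -0.912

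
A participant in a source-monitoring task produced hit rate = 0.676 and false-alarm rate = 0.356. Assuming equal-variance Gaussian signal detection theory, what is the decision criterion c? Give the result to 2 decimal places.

z(H) = z(0.676) = 0.4565
z(FA) = z(0.356) = -0.3692
c = −½·[z(H) + z(FA)] = −0.5 × (0.4565 + (-0.3692)) = -0.04365

c = -0.04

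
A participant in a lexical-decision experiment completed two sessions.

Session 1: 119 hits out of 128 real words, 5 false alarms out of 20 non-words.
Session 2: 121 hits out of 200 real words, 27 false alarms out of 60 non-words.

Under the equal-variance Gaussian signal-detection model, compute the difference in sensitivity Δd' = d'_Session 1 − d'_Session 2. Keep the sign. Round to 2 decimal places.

Session 1: z(0.9297) = 1.474, z(0.2500) = -0.674, d' = 2.148
Session 2: z(0.6050) = 0.266, z(0.4500) = -0.126, d' = 0.392
Δd' = d'_Session 1 − d'_Session 2 = 2.148 − 0.392 = 1.756
Session 1 has the higher sensitivity.

Δd' = 1.76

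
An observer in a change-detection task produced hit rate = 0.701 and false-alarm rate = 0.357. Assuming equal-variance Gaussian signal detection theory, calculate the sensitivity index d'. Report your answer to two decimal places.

Φ⁻¹(H) = 0.5273
Φ⁻¹(FA) = -0.3665
d' = z(H) − z(FA) = 0.5273 − (-0.3665) = 0.8938

d' = 0.89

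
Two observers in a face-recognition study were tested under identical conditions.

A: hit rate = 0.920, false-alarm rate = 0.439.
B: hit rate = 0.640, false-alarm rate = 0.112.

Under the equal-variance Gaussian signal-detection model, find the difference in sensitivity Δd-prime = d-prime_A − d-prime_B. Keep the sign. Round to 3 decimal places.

Δd-prime = -0.016

A: z(0.920) = 1.4051, z(0.439) = -0.1535, d' = 1.5586
B: z(0.640) = 0.3585, z(0.112) = -1.2160, d' = 1.5745
Δd' = d'_A − d'_B = 1.5586 − 1.5745 = -0.0159
B has the higher sensitivity.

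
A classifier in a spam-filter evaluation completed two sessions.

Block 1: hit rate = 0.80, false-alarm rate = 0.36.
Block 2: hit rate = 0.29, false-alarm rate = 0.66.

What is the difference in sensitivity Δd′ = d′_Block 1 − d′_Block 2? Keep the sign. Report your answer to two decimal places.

Block 1: z(0.80) = 0.842, z(0.36) = -0.358, d' = 1.200
Block 2: z(0.29) = -0.553, z(0.66) = 0.412, d' = -0.965
Δd' = d'_Block 1 − d'_Block 2 = 1.200 − (-0.965) = 2.165
Block 1 has the higher sensitivity.

Δd′ = 2.17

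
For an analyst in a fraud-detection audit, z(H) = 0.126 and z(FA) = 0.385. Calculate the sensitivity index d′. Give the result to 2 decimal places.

d' = z(H) − z(FA) = 0.126 − 0.385 = -0.259

d′ = -0.26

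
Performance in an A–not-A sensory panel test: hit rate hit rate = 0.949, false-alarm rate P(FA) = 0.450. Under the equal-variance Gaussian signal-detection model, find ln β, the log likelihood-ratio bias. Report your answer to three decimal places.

Φ⁻¹(H) = Φ⁻¹(0.949) = 1.6352
Φ⁻¹(FA) = Φ⁻¹(0.450) = -0.1257
ln β = −½·[z(H)² − z(FA)²] = −0.5 × (2.6739 − 0.0158) = -1.32905

ln β = -1.329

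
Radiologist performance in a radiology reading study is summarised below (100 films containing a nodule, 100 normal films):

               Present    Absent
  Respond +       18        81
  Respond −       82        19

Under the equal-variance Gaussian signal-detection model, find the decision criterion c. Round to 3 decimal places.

c = 0.019

H = 18/100 = 0.1800
FA = 81/100 = 0.8100
z(H) = -0.9154
z(FA) = 0.8779
c = −½·[z(H) + z(FA)] = −0.5 × (-0.9154 + 0.8779) = 0.01875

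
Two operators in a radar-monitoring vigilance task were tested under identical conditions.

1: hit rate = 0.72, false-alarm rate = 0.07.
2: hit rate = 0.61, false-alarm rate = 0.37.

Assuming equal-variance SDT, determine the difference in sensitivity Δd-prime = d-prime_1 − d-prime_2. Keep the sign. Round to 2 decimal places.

Δd-prime = 1.45

1: z(0.72) = 0.583, z(0.07) = -1.476, d' = 2.059
2: z(0.61) = 0.279, z(0.37) = -0.332, d' = 0.611
Δd' = d'_1 − d'_2 = 2.059 − 0.611 = 1.448
1 has the higher sensitivity.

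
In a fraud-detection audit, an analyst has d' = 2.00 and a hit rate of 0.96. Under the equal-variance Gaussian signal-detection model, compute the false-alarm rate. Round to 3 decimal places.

false-alarm rate = 0.402

z(hit rate) = z(0.96) = 1.7507
z(FA) = z(H) − d' = 1.7507 − 2.00 = -0.2493
false-alarm rate = Φ(-0.2493) = 0.4016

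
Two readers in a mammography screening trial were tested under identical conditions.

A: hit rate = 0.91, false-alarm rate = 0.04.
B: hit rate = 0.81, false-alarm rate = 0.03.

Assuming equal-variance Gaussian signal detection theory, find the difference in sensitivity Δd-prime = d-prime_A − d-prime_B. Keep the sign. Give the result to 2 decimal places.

A: z(0.91) = 1.341, z(0.04) = -1.751, d' = 3.092
B: z(0.81) = 0.878, z(0.03) = -1.881, d' = 2.759
Δd' = d'_A − d'_B = 3.092 − 2.759 = 0.333
A has the higher sensitivity.

Δd-prime = 0.33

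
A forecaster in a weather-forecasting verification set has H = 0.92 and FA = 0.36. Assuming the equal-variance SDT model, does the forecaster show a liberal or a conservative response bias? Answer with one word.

liberal

z(H) = 1.405, z(FA) = -0.358
c = −½·(z(H) + z(FA)) = -0.5235
c < 0 → liberal criterion (biased toward responding “yes”).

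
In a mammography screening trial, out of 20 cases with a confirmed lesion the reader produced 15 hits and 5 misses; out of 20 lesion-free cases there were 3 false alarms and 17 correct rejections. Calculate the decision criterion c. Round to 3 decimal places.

c = 0.181

H = 15/20 = 0.7500
FA = 3/20 = 0.1500
z(0.7500) = 0.6745, z(0.1500) = -1.0364
c = −½·[z(H) + z(FA)] = −0.5 × (0.6745 + (-1.0364)) = 0.18095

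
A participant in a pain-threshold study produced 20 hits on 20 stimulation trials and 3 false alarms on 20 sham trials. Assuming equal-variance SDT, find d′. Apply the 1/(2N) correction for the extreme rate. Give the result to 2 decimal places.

d′ = 3.00

The hit rate is 20/20 = 1, so apply the 1/(2N) correction: H → 1 − 1/(2·20) = 0.97500.
z(H) = z(0.97500) = 1.960
z(FA) = z(0.15000) = -1.036
d' = 1.960 − (-1.036) = 2.996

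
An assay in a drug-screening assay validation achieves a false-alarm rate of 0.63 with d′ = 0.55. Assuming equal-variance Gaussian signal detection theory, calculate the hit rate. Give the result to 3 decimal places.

z(false-alarm rate) = z(0.63) = 0.3319
z(H) = z(FA) + d' = 0.3319 + 0.55 = 0.8819
hit rate = Φ(0.8819) = 0.8111

hit rate = 0.811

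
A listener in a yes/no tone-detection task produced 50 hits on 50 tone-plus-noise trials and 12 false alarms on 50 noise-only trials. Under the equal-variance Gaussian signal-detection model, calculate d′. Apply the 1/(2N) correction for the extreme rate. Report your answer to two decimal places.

The hit rate is 50/50 = 1, so apply the 1/(2N) correction: H → 1 − 1/(2·50) = 0.99000.
z(H) = z(0.99000) = 2.326
z(FA) = z(0.24000) = -0.706
d' = 2.326 − (-0.706) = 3.032

d′ = 3.03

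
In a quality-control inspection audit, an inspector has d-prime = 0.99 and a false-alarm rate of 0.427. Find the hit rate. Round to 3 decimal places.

hit rate = 0.790

z(false-alarm rate) = z(0.427) = -0.1840
z(H) = z(FA) + d' = -0.1840 + 0.99 = 0.8060
hit rate = Φ(0.8060) = 0.7899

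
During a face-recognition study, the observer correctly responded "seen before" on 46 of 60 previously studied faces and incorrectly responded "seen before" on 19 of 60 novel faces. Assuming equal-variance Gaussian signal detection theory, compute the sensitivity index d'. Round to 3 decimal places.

d' = 1.205

H = 46/60 = 0.7667
FA = 19/60 = 0.3167
z(H) = z(0.7667) = 0.7280
z(FA) = z(0.3167) = -0.4769
d' = z(H) − z(FA) = 0.7280 − (-0.4769) = 1.2049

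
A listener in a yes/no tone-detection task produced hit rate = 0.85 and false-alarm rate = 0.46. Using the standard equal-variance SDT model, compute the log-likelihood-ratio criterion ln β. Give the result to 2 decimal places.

Φ⁻¹(0.85) = 1.036, Φ⁻¹(0.46) = -0.100
ln β = −½·[z(H)² − z(FA)²] = −0.5 × (1.073 − 0.010) = -0.5315

ln β = -0.53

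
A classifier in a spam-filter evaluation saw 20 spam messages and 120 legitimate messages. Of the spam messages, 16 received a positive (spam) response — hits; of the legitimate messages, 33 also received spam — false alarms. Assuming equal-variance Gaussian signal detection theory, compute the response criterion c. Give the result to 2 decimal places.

H = 16/20 = 0.8000
FA = 33/120 = 0.2750
Φ⁻¹(H) = 0.842
Φ⁻¹(FA) = -0.598
c = −½·[z(H) + z(FA)] = −0.5 × (0.842 + (-0.598)) = -0.122

c = -0.12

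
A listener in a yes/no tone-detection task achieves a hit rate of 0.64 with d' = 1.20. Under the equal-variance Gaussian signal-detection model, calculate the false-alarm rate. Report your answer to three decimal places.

false-alarm rate = 0.200

z(hit rate) = z(0.64) = 0.3585
z(FA) = z(H) − d' = 0.3585 − 1.20 = -0.8415
false-alarm rate = Φ(-0.8415) = 0.2000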